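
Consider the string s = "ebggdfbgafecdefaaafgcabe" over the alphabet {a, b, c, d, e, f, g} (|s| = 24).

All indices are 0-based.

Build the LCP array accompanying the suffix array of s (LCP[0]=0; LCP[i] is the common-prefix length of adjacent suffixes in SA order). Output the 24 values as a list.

sorted suffixes:
  #0 SA[0]=15  'aaafgcabe'
  #1 SA[1]=16  'aafgcabe'
  #2 SA[2]=21  'abe'
  #3 SA[3]=8  'afecdefaaafgcabe'
  #4 SA[4]=17  'afgcabe'
  #5 SA[5]=22  'be'
  #6 SA[6]=6  'bgafecdefaaafgcabe'
  #7 SA[7]=1  'bggdfbgafecdefaaafgcabe'
  #8 SA[8]=20  'cabe'
  #9 SA[9]=11  'cdefaaafgcabe'
  #10 SA[10]=12  'defaaafgcabe'
  #11 SA[11]=4  'dfbgafecdefaaafgcabe'
  #12 SA[12]=23  'e'
  #13 SA[13]=0  'ebggdfbgafecdefaaafgcabe'
  #14 SA[14]=10  'ecdefaaafgcabe'
  #15 SA[15]=13  'efaaafgcabe'
  #16 SA[16]=14  'faaafgcabe'
  #17 SA[17]=5  'fbgafecdefaaafgcabe'
  #18 SA[18]=9  'fecdefaaafgcabe'
  #19 SA[19]=18  'fgcabe'
  #20 SA[20]=7  'gafecdefaaafgcabe'
  #21 SA[21]=19  'gcabe'
  #22 SA[22]=3  'gdfbgafecdefaaafgcabe'
  #23 SA[23]=2  'ggdfbgafecdefaaafgcabe'

SA = [15, 16, 21, 8, 17, 22, 6, 1, 20, 11, 12, 4, 23, 0, 10, 13, 14, 5, 9, 18, 7, 19, 3, 2]
i: (SA[i-1],SA[i]) lcp shared
  1: (15,16) 2 'aa'
  2: (16,21) 1 'a'
  3: (21,8) 1 'a'
  4: (8,17) 2 'af'
  5: (17,22) 0 ''
  6: (22,6) 1 'b'
  7: (6,1) 2 'bg'
  8: (1,20) 0 ''
  9: (20,11) 1 'c'
  10: (11,12) 0 ''
  11: (12,4) 1 'd'
  12: (4,23) 0 ''
  13: (23,0) 1 'e'
  14: (0,10) 1 'e'
  15: (10,13) 1 'e'
  16: (13,14) 0 ''
  17: (14,5) 1 'f'
  18: (5,9) 1 'f'
  19: (9,18) 1 'f'
  20: (18,7) 0 ''
  21: (7,19) 1 'g'
  22: (19,3) 1 'g'
  23: (3,2) 1 'g'

[0, 2, 1, 1, 2, 0, 1, 2, 0, 1, 0, 1, 0, 1, 1, 1, 0, 1, 1, 1, 0, 1, 1, 1]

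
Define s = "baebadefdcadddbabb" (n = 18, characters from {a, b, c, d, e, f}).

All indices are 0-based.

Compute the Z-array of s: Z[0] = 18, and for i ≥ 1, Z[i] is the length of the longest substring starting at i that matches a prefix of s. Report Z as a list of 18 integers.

Z[0]=18
i=1: fresh scan; Z[1]=0
i=2: fresh scan; Z[2]=0
i=3: fresh scan; Z[3]=2 scan→box=[3,5)
i=4: min(r-i=1, Z[1]=0)=0; Z[4]=0
i=5: fresh scan; Z[5]=0
i=6: fresh scan; Z[6]=0
i=7: fresh scan; Z[7]=0
i=8: fresh scan; Z[8]=0
i=9: fresh scan; Z[9]=0
i=10: fresh scan; Z[10]=0
i=11: fresh scan; Z[11]=0
i=12: fresh scan; Z[12]=0
i=13: fresh scan; Z[13]=0
i=14: fresh scan; Z[14]=2 scan→box=[14,16)
i=15: min(r-i=1, Z[1]=0)=0; Z[15]=0
i=16: fresh scan; Z[16]=1 scan→box=[16,17)
i=17: fresh scan; Z[17]=1 scan→box=[17,18)

[18, 0, 0, 2, 0, 0, 0, 0, 0, 0, 0, 0, 0, 0, 2, 0, 1, 1]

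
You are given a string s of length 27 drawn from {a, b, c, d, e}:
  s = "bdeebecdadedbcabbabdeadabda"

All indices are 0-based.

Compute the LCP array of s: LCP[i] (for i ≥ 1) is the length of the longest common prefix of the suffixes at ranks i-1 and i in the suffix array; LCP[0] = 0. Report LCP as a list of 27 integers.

[0, 1, 2, 3, 1, 2, 0, 1, 1, 1, 2, 3, 1, 0, 1, 0, 2, 2, 1, 1, 2, 2, 0, 1, 1, 1, 1]

rank | idx | suffix
   0 |  26 | a
   1 |  14 | abbabdeadabda
   2 |  23 | abda
   3 |  17 | abdeadabda
   4 |  21 | adabda
   5 |   8 | adedbcabbabdeadabda
   6 |  16 | babdeadabda
   7 |  15 | bbabdeadabda
   8 |  12 | bcabbabdeadabda
   9 |  24 | bda
  10 |  18 | bdeadabda
  11 |   0 | bdeebecdadedbcabbabdeadabda
  12 |   4 | becdadedbcabbabdeadabda
  13 |  13 | cabbabdeadabda
  14 |   6 | cdadedbcabbabdeadabda
  15 |  25 | da
  16 |  22 | dabda
  17 |   7 | dadedbcabbabdeadabda
  18 |  11 | dbcabbabdeadabda
  19 |  19 | deadabda
  20 |   9 | dedbcabbabdeadabda
  21 |   1 | deebecdadedbcabbabdeadabda
  22 |  20 | eadabda
  23 |   3 | ebecdadedbcabbabdeadabda
  24 |   5 | ecdadedbcabbabdeadabda
  25 |  10 | edbcabbabdeadabda
  26 |   2 | eebecdadedbcabbabdeadabda

SA = [26, 14, 23, 17, 21, 8, 16, 15, 12, 24, 18, 0, 4, 13, 6, 25, 22, 7, 11, 19, 9, 1, 20, 3, 5, 10, 2]
rank  pair      lcp
   1  s[26:],s[14:]  1  'a'
   2  s[14:],s[23:]  2  'ab'
   3  s[23:],s[17:]  3  'abd'
   4  s[17:],s[21:]  1  'a'
   5  s[21:],s[8:]  2  'ad'
   6  s[8:],s[16:]  0  ''
   7  s[16:],s[15:]  1  'b'
   8  s[15:],s[12:]  1  'b'
   9  s[12:],s[24:]  1  'b'
  10  s[24:],s[18:]  2  'bd'
  11  s[18:],s[0:]  3  'bde'
  12  s[0:],s[4:]  1  'b'
  13  s[4:],s[13:]  0  ''
  14  s[13:],s[6:]  1  'c'
  15  s[6:],s[25:]  0  ''
  16  s[25:],s[22:]  2  'da'
  17  s[22:],s[7:]  2  'da'
  18  s[7:],s[11:]  1  'd'
  19  s[11:],s[19:]  1  'd'
  20  s[19:],s[9:]  2  'de'
  21  s[9:],s[1:]  2  'de'
  22  s[1:],s[20:]  0  ''
  23  s[20:],s[3:]  1  'e'
  24  s[3:],s[5:]  1  'e'
  25  s[5:],s[10:]  1  'e'
  26  s[10:],s[2:]  1  'e'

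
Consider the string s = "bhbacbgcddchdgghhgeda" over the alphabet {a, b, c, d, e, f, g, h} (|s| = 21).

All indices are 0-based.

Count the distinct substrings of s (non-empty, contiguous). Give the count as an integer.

217

rank | idx | suffix
   0 |  20 | a
   1 |   3 | acbgcddchdgghhgeda
   2 |   2 | bacbgcddchdgghhgeda
   3 |   5 | bgcddchdgghhgeda
   4 |   0 | bhbacbgcddchdgghhgeda
   5 |   4 | cbgcddchdgghhgeda
   6 |   7 | cddchdgghhgeda
   7 |  10 | chdgghhgeda
   8 |  19 | da
   9 |   9 | dchdgghhgeda
  10 |   8 | ddchdgghhgeda
  11 |  12 | dgghhgeda
  12 |  18 | eda
  13 |   6 | gcddchdgghhgeda
  14 |  17 | geda
  15 |  13 | gghhgeda
  16 |  14 | ghhgeda
  17 |   1 | hbacbgcddchdgghhgeda
  18 |  11 | hdgghhgeda
  19 |  16 | hgeda
  20 |  15 | hhgeda

SA = [20, 3, 2, 5, 0, 4, 7, 10, 19, 9, 8, 12, 18, 6, 17, 13, 14, 1, 11, 16, 15]
[i] adj suffixes → lcp
  [1] 20/3 → 1 ('a')
  [2] 3/2 → 0 ('')
  [3] 2/5 → 1 ('b')
  [4] 5/0 → 1 ('b')
  [5] 0/4 → 0 ('')
  [6] 4/7 → 1 ('c')
  [7] 7/10 → 1 ('c')
  [8] 10/19 → 0 ('')
  [9] 19/9 → 1 ('d')
  [10] 9/8 → 1 ('d')
  [11] 8/12 → 1 ('d')
  [12] 12/18 → 0 ('')
  [13] 18/6 → 0 ('')
  [14] 6/17 → 1 ('g')
  [15] 17/13 → 1 ('g')
  [16] 13/14 → 1 ('g')
  [17] 14/1 → 0 ('')
  [18] 1/11 → 1 ('h')
  [19] 11/16 → 1 ('h')
  [20] 16/15 → 1 ('h')

n(n+1)/2 = 21·22/2 = 231
Σ LCP = 0 + 1 + 0 + 1 + 1 + 0 + 1 + 1 + 0 + 1 + 1 + 1 + 0 + 0 + 1 + 1 + 1 + 0 + 1 + 1 + 1 = 14
distinct = 231 − 14 = 217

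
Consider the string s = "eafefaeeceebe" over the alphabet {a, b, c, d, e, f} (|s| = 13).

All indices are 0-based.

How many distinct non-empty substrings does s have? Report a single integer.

82

rank | idx | suffix
   0 |   5 | aeeceebe
   1 |   1 | afefaeeceebe
   2 |  11 | be
   3 |   8 | ceebe
   4 |  12 | e
   5 |   0 | eafefaeeceebe
   6 |  10 | ebe
   7 |   7 | eceebe
   8 |   9 | eebe
   9 |   6 | eeceebe
  10 |   3 | efaeeceebe
  11 |   4 | faeeceebe
  12 |   2 | fefaeeceebe

SA = [5, 1, 11, 8, 12, 0, 10, 7, 9, 6, 3, 4, 2]
i: (SA[i-1],SA[i]) lcp shared
  1: (5,1) 1 'a'
  2: (1,11) 0 ''
  3: (11,8) 0 ''
  4: (8,12) 0 ''
  5: (12,0) 1 'e'
  6: (0,10) 1 'e'
  7: (10,7) 1 'e'
  8: (7,9) 1 'e'
  9: (9,6) 2 'ee'
  10: (6,3) 1 'e'
  11: (3,4) 0 ''
  12: (4,2) 1 'f'

n(n+1)/2 = 13·14/2 = 91
Σ LCP = 0 + 1 + 0 + 0 + 0 + 1 + 1 + 1 + 1 + 2 + 1 + 0 + 1 = 9
distinct = 91 − 9 = 82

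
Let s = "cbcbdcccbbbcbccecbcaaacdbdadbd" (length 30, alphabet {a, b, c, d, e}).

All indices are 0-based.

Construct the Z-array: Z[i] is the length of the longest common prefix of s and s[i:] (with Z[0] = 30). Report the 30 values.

Z[0]=30
i=1: outside box; Z[1]=0
i=2: outside box; Z[2]=2 extend→box=[2,4)
i=3: min(r-i=1, Z[1]=0)=0; Z[3]=0
i=4: outside box; Z[4]=0
i=5: outside box; Z[5]=1 extend→box=[5,6)
i=6: outside box; Z[6]=1 extend→box=[6,7)
i=7: outside box; Z[7]=2 extend→box=[7,9)
i=8: min(r-i=1, Z[1]=0)=0; Z[8]=0
i=9: outside box; Z[9]=0
i=10: outside box; Z[10]=0
i=11: outside box; Z[11]=3 extend→box=[11,14)
i=12: min(r-i=2, Z[1]=0)=0; Z[12]=0
i=13: min(r-i=1, Z[2]=2)=1; Z[13]=1
i=14: outside box; Z[14]=1 extend→box=[14,15)
i=15: outside box; Z[15]=0
i=16: outside box; Z[16]=3 extend→box=[16,19)
i=17: min(r-i=2, Z[1]=0)=0; Z[17]=0
i=18: min(r-i=1, Z[2]=2)=1; Z[18]=1
i=19: outside box; Z[19]=0
i=20: outside box; Z[20]=0
i=21: outside box; Z[21]=0
i=22: outside box; Z[22]=1 extend→box=[22,23)
i=23: outside box; Z[23]=0
i=24: outside box; Z[24]=0
i=25: outside box; Z[25]=0
i=26: outside box; Z[26]=0
i=27: outside box; Z[27]=0
i=28: outside box; Z[28]=0
i=29: outside box; Z[29]=0

[30, 0, 2, 0, 0, 1, 1, 2, 0, 0, 0, 3, 0, 1, 1, 0, 3, 0, 1, 0, 0, 0, 1, 0, 0, 0, 0, 0, 0, 0]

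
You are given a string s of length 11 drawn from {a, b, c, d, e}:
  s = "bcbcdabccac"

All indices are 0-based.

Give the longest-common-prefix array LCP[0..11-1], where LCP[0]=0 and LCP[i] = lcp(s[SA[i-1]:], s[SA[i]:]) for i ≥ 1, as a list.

[0, 1, 0, 2, 2, 0, 1, 1, 1, 1, 0]

rank | idx | suffix
   0 |   5 | abccac
   1 |   9 | ac
   2 |   0 | bcbcdabccac
   3 |   6 | bccac
   4 |   2 | bcdabccac
   5 |  10 | c
   6 |   8 | cac
   7 |   1 | cbcdabccac
   8 |   7 | ccac
   9 |   3 | cdabccac
  10 |   4 | dabccac

SA = [5, 9, 0, 6, 2, 10, 8, 1, 7, 3, 4]
rank  pair      lcp
   1  s[5:],s[9:]  1  'a'
   2  s[9:],s[0:]  0  ''
   3  s[0:],s[6:]  2  'bc'
   4  s[6:],s[2:]  2  'bc'
   5  s[2:],s[10:]  0  ''
   6  s[10:],s[8:]  1  'c'
   7  s[8:],s[1:]  1  'c'
   8  s[1:],s[7:]  1  'c'
   9  s[7:],s[3:]  1  'c'
  10  s[3:],s[4:]  0  ''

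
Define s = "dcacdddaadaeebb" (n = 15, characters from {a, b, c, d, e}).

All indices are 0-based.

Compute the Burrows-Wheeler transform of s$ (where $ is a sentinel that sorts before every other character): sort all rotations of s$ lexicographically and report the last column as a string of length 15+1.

rank  rotation          last
    0  $dcacdddaadaeebb  b
    1  aadaeebb$dcacddd  d
    2  acdddaadaeebb$dc  c
    3  adaeebb$dcacddda  a
    4  aeebb$dcacdddaad  d
    5  b$dcacdddaadaeeb  b
    6  bb$dcacdddaadaee  e
    7  cacdddaadaeebb$d  d
    8  cdddaadaeebb$dca  a
    9  daadaeebb$dcacdd  d
   10  daeebb$dcacdddaa  a
   11  dcacdddaadaeebb$  $
   12  ddaadaeebb$dcacd  d
   13  dddaadaeebb$dcac  c
   14  ebb$dcacdddaadae  e
   15  eebb$dcacdddaada  a

bdcadbedada$dcea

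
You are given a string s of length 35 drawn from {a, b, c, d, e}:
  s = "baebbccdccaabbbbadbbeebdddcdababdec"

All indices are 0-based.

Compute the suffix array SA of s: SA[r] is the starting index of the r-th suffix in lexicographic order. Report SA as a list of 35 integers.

rank→(start, suffix):
  0 → (10, 'aabbbbadbbeebdddcdababdec')
  1 → (28, 'ababdec')
  2 → (11, 'abbbbadbbeebdddcdababdec')
  3 → (30, 'abdec')
  4 → (16, 'adbbeebdddcdababdec')
  5 → (1, 'aebbccdccaabbbbadbbeebdddcdababdec')
  6 → (29, 'babdec')
  7 → (15, 'badbbeebdddcdababdec')
  8 → (0, 'baebbccdccaabbbbadbbeebdddcdababdec')
  9 → (14, 'bbadbbeebdddcdababdec')
  10 → (13, 'bbbadbbeebdddcdababdec')
  11 → (12, 'bbbbadbbeebdddcdababdec')
  12 → (3, 'bbccdccaabbbbadbbeebdddcdababdec')
  13 → (18, 'bbeebdddcdababdec')
  14 → (4, 'bccdccaabbbbadbbeebdddcdababdec')
  15 → (22, 'bdddcdababdec')
  16 → (31, 'bdec')
  17 → (19, 'beebdddcdababdec')
  18 → (34, 'c')
  19 → (9, 'caabbbbadbbeebdddcdababdec')
  20 → (8, 'ccaabbbbadbbeebdddcdababdec')
  21 → (5, 'ccdccaabbbbadbbeebdddcdababdec')
  22 → (26, 'cdababdec')
  23 → (6, 'cdccaabbbbadbbeebdddcdababdec')
  24 → (27, 'dababdec')
  25 → (17, 'dbbeebdddcdababdec')
  26 → (7, 'dccaabbbbadbbeebdddcdababdec')
  27 → (25, 'dcdababdec')
  28 → (24, 'ddcdababdec')
  29 → (23, 'dddcdababdec')
  30 → (32, 'dec')
  31 → (2, 'ebbccdccaabbbbadbbeebdddcdababdec')
  32 → (21, 'ebdddcdababdec')
  33 → (33, 'ec')
  34 → (20, 'eebdddcdababdec')

[10, 28, 11, 30, 16, 1, 29, 15, 0, 14, 13, 12, 3, 18, 4, 22, 31, 19, 34, 9, 8, 5, 26, 6, 27, 17, 7, 25, 24, 23, 32, 2, 21, 33, 20]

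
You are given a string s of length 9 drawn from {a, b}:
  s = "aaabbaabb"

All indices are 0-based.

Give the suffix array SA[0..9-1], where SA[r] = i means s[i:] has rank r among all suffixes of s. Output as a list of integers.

sorted suffixes:
  #0 SA[0]=0  'aaabbaabb'
  #1 SA[1]=5  'aabb'
  #2 SA[2]=1  'aabbaabb'
  #3 SA[3]=6  'abb'
  #4 SA[4]=2  'abbaabb'
  #5 SA[5]=8  'b'
  #6 SA[6]=4  'baabb'
  #7 SA[7]=7  'bb'
  #8 SA[8]=3  'bbaabb'

[0, 5, 1, 6, 2, 8, 4, 7, 3]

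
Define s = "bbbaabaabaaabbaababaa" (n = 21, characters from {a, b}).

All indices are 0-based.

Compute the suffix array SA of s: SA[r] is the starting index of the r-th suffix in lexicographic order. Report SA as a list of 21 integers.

rank | idx | suffix
   0 |  20 | a
   1 |  19 | aa
   2 |   9 | aaabbaababaa
   3 |   6 | aabaaabbaababaa
   4 |   3 | aabaabaaabbaababaa
   5 |  14 | aababaa
   6 |  10 | aabbaababaa
   7 |  17 | abaa
   8 |   7 | abaaabbaababaa
   9 |   4 | abaabaaabbaababaa
  10 |  15 | ababaa
  11 |  11 | abbaababaa
  12 |  18 | baa
  13 |   8 | baaabbaababaa
  14 |   5 | baabaaabbaababaa
  15 |   2 | baabaabaaabbaababaa
  16 |  13 | baababaa
  17 |  16 | babaa
  18 |   1 | bbaabaabaaabbaababaa
  19 |  12 | bbaababaa
  20 |   0 | bbbaabaabaaabbaababaa

[20, 19, 9, 6, 3, 14, 10, 17, 7, 4, 15, 11, 18, 8, 5, 2, 13, 16, 1, 12, 0]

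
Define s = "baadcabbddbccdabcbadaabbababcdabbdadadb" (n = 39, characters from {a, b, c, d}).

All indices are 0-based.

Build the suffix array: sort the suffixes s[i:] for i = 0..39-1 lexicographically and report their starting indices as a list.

rank | idx | suffix
   0 |  20 | aabbababcdabbdadadb
   1 |   1 | aadcabbddbccdabcbadaabbababcdabbdadadb
   2 |  24 | ababcdabbdadadb
   3 |  21 | abbababcdabbdadadb
   4 |  30 | abbdadadb
   5 |   5 | abbddbccdabcbadaabbababcdabbdadadb
   6 |  14 | abcbadaabbababcdabbdadadb
   7 |  26 | abcdabbdadadb
   8 |  18 | adaabbababcdabbdadadb
   9 |  34 | adadb
  10 |  36 | adb
  11 |   2 | adcabbddbccdabcbadaabbababcdabbdadadb
  12 |  38 | b
  13 |   0 | baadcabbddbccdabcbadaabbababcdabbdadadb
  14 |  23 | bababcdabbdadadb
  15 |  25 | babcdabbdadadb
  16 |  17 | badaabbababcdabbdadadb
  17 |  22 | bbababcdabbdadadb
  18 |  31 | bbdadadb
  19 |   6 | bbddbccdabcbadaabbababcdabbdadadb
  20 |  15 | bcbadaabbababcdabbdadadb
  21 |  10 | bccdabcbadaabbababcdabbdadadb
  22 |  27 | bcdabbdadadb
  23 |  32 | bdadadb
  24 |   7 | bddbccdabcbadaabbababcdabbdadadb
  25 |   4 | cabbddbccdabcbadaabbababcdabbdadadb
  26 |  16 | cbadaabbababcdabbdadadb
  27 |  11 | ccdabcbadaabbababcdabbdadadb
  28 |  28 | cdabbdadadb
  29 |  12 | cdabcbadaabbababcdabbdadadb
  30 |  19 | daabbababcdabbdadadb
  31 |  29 | dabbdadadb
  32 |  13 | dabcbadaabbababcdabbdadadb
  33 |  33 | dadadb
  34 |  35 | dadb
  35 |  37 | db
  36 |   9 | dbccdabcbadaabbababcdabbdadadb
  37 |   3 | dcabbddbccdabcbadaabbababcdabbdadadb
  38 |   8 | ddbccdabcbadaabbababcdabbdadadb

[20, 1, 24, 21, 30, 5, 14, 26, 18, 34, 36, 2, 38, 0, 23, 25, 17, 22, 31, 6, 15, 10, 27, 32, 7, 4, 16, 11, 28, 12, 19, 29, 13, 33, 35, 37, 9, 3, 8]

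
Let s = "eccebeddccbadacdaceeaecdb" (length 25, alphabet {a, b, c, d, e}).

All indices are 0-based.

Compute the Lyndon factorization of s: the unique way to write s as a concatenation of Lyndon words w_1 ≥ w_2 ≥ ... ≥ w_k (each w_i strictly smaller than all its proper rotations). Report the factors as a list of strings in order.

["e", "cce", "beddcc", "b", "ad", "acdaceeaecdb"]

emit factor 1: 'e' (i=0, period=1)
emit factor 2: 'cce' (i=1, period=3)
emit factor 3: 'beddcc' (i=4, period=6)
emit factor 4: 'b' (i=10, period=1)
emit factor 5: 'ad' (i=11, period=2)
emit factor 6: 'acdaceeaecdb' (i=13, period=12)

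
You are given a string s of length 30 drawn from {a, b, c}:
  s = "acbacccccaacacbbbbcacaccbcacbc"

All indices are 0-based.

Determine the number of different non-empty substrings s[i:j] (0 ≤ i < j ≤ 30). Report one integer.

sorted suffixes:
  #0 SA[0]=9  'aacacbbbbcacaccbcacbc'
  #1 SA[1]=10  'acacbbbbcacaccbcacbc'
  #2 SA[2]=19  'acaccbcacbc'
  #3 SA[3]=0  'acbacccccaacacbbbbcacaccbcacbc'
  #4 SA[4]=12  'acbbbbcacaccbcacbc'
  #5 SA[5]=26  'acbc'
  #6 SA[6]=21  'accbcacbc'
  #7 SA[7]=3  'acccccaacacbbbbcacaccbcacbc'
  #8 SA[8]=2  'bacccccaacacbbbbcacaccbcacbc'
  #9 SA[9]=14  'bbbbcacaccbcacbc'
  #10 SA[10]=15  'bbbcacaccbcacbc'
  #11 SA[11]=16  'bbcacaccbcacbc'
  #12 SA[12]=28  'bc'
  #13 SA[13]=17  'bcacaccbcacbc'
  #14 SA[14]=24  'bcacbc'
  #15 SA[15]=29  'c'
  #16 SA[16]=8  'caacacbbbbcacaccbcacbc'
  #17 SA[17]=18  'cacaccbcacbc'
  #18 SA[18]=11  'cacbbbbcacaccbcacbc'
  #19 SA[19]=25  'cacbc'
  #20 SA[20]=20  'caccbcacbc'
  #21 SA[21]=1  'cbacccccaacacbbbbcacaccbcacbc'
  #22 SA[22]=13  'cbbbbcacaccbcacbc'
  #23 SA[23]=27  'cbc'
  #24 SA[24]=23  'cbcacbc'
  #25 SA[25]=7  'ccaacacbbbbcacaccbcacbc'
  #26 SA[26]=22  'ccbcacbc'
  #27 SA[27]=6  'cccaacacbbbbcacaccbcacbc'
  #28 SA[28]=5  'ccccaacacbbbbcacaccbcacbc'
  #29 SA[29]=4  'cccccaacacbbbbcacaccbcacbc'

SA = [9, 10, 19, 0, 12, 26, 21, 3, 2, 14, 15, 16, 28, 17, 24, 29, 8, 18, 11, 25, 20, 1, 13, 27, 23, 7, 22, 6, 5, 4]
[i] adj suffixes → lcp
  [1] 9/10 → 1 ('a')
  [2] 10/19 → 4 ('acac')
  [3] 19/0 → 2 ('ac')
  [4] 0/12 → 3 ('acb')
  [5] 12/26 → 3 ('acb')
  [6] 26/21 → 2 ('ac')
  [7] 21/3 → 3 ('acc')
  [8] 3/2 → 0 ('')
  [9] 2/14 → 1 ('b')
  [10] 14/15 → 3 ('bbb')
  [11] 15/16 → 2 ('bb')
  [12] 16/28 → 1 ('b')
  [13] 28/17 → 2 ('bc')
  [14] 17/24 → 4 ('bcac')
  [15] 24/29 → 0 ('')
  [16] 29/8 → 1 ('c')
  [17] 8/18 → 2 ('ca')
  [18] 18/11 → 3 ('cac')
  [19] 11/25 → 4 ('cacb')
  [20] 25/20 → 3 ('cac')
  [21] 20/1 → 1 ('c')
  [22] 1/13 → 2 ('cb')
  [23] 13/27 → 2 ('cb')
  [24] 27/23 → 3 ('cbc')
  [25] 23/7 → 1 ('c')
  [26] 7/22 → 2 ('cc')
  [27] 22/6 → 2 ('cc')
  [28] 6/5 → 3 ('ccc')
  [29] 5/4 → 4 ('cccc')

n(n+1)/2 = 30·31/2 = 465
Σ LCP = 0 + 1 + 4 + 2 + 3 + 3 + 2 + 3 + 0 + 1 + 3 + 2 + 1 + 2 + 4 + 0 + 1 + 2 + 3 + 4 + 3 + 1 + 2 + 2 + 3 + 1 + 2 + 2 + 3 + 4 = 64
distinct = 465 − 64 = 401

401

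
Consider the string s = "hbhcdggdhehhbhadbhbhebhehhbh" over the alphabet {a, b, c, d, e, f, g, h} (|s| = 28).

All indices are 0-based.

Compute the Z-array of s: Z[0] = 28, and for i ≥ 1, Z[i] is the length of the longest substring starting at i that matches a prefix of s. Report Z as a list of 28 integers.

Z[0]=28
i=1: outside box; Z[1]=0
i=2: outside box; Z[2]=1 scan→box=[2,3)
i=3: outside box; Z[3]=0
i=4: outside box; Z[4]=0
i=5: outside box; Z[5]=0
i=6: outside box; Z[6]=0
i=7: outside box; Z[7]=0
i=8: outside box; Z[8]=1 scan→box=[8,9)
i=9: outside box; Z[9]=0
i=10: outside box; Z[10]=1 scan→box=[10,11)
i=11: outside box; Z[11]=3 scan→box=[11,14)
i=12: min(r-i=2, Z[1]=0)=0; Z[12]=0
i=13: min(r-i=1, Z[2]=1)=1; Z[13]=1
i=14: outside box; Z[14]=0
i=15: outside box; Z[15]=0
i=16: outside box; Z[16]=0
i=17: outside box; Z[17]=3 scan→box=[17,20)
i=18: min(r-i=2, Z[1]=0)=0; Z[18]=0
i=19: min(r-i=1, Z[2]=1)=1; Z[19]=1
i=20: outside box; Z[20]=0
i=21: outside box; Z[21]=0
i=22: outside box; Z[22]=1 scan→box=[22,23)
i=23: outside box; Z[23]=0
i=24: outside box; Z[24]=1 scan→box=[24,25)
i=25: outside box; Z[25]=3 scan→box=[25,28)
i=26: min(r-i=2, Z[1]=0)=0; Z[26]=0
i=27: min(r-i=1, Z[2]=1)=1; Z[27]=1

[28, 0, 1, 0, 0, 0, 0, 0, 1, 0, 1, 3, 0, 1, 0, 0, 0, 3, 0, 1, 0, 0, 1, 0, 1, 3, 0, 1]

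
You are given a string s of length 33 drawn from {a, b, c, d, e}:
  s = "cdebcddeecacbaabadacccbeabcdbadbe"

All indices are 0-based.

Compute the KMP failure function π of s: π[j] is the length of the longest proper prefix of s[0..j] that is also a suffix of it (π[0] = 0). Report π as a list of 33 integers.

π[0] = 0
j=1 s[j]='d': π[1]=0 (border '')
j=2 s[j]='e': π[2]=0 (border '')
j=3 s[j]='b': π[3]=0 (border '')
j=4 s[j]='c': π[4]=1 (border 'c')
j=5 s[j]='d': π[5]=2 (border 'cd')
j=6 s[j]='d': k: 2→0; π[6]=0 (border '')
j=7 s[j]='e': π[7]=0 (border '')
j=8 s[j]='e': π[8]=0 (border '')
j=9 s[j]='c': π[9]=1 (border 'c')
j=10 s[j]='a': k: 1→0; π[10]=0 (border '')
j=11 s[j]='c': π[11]=1 (border 'c')
j=12 s[j]='b': k: 1→0; π[12]=0 (border '')
j=13 s[j]='a': π[13]=0 (border '')
j=14 s[j]='a': π[14]=0 (border '')
j=15 s[j]='b': π[15]=0 (border '')
j=16 s[j]='a': π[16]=0 (border '')
j=17 s[j]='d': π[17]=0 (border '')
j=18 s[j]='a': π[18]=0 (border '')
j=19 s[j]='c': π[19]=1 (border 'c')
j=20 s[j]='c': k: 1→0; π[20]=1 (border 'c')
j=21 s[j]='c': k: 1→0; π[21]=1 (border 'c')
j=22 s[j]='b': k: 1→0; π[22]=0 (border '')
j=23 s[j]='e': π[23]=0 (border '')
j=24 s[j]='a': π[24]=0 (border '')
j=25 s[j]='b': π[25]=0 (border '')
j=26 s[j]='c': π[26]=1 (border 'c')
j=27 s[j]='d': π[27]=2 (border 'cd')
j=28 s[j]='b': k: 2→0; π[28]=0 (border '')
j=29 s[j]='a': π[29]=0 (border '')
j=30 s[j]='d': π[30]=0 (border '')
j=31 s[j]='b': π[31]=0 (border '')
j=32 s[j]='e': π[32]=0 (border '')

[0, 0, 0, 0, 1, 2, 0, 0, 0, 1, 0, 1, 0, 0, 0, 0, 0, 0, 0, 1, 1, 1, 0, 0, 0, 0, 1, 2, 0, 0, 0, 0, 0]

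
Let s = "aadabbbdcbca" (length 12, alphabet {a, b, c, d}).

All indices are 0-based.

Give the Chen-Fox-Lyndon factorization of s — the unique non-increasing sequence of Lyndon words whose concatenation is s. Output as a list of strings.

["aadabbbdcbc", "a"]

emit factor 1: 'aadabbbdcbc' (i=0, period=11)
emit factor 2: 'a' (i=11, period=1)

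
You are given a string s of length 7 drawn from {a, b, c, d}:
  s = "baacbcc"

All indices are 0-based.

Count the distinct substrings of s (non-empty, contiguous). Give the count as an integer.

24

rank | idx | suffix
   0 |   1 | aacbcc
   1 |   2 | acbcc
   2 |   0 | baacbcc
   3 |   4 | bcc
   4 |   6 | c
   5 |   3 | cbcc
   6 |   5 | cc

SA = [1, 2, 0, 4, 6, 3, 5]
[i] adj suffixes → lcp
  [1] 1/2 → 1 ('a')
  [2] 2/0 → 0 ('')
  [3] 0/4 → 1 ('b')
  [4] 4/6 → 0 ('')
  [5] 6/3 → 1 ('c')
  [6] 3/5 → 1 ('c')

n(n+1)/2 = 7·8/2 = 28
Σ LCP = 0 + 1 + 0 + 1 + 0 + 1 + 1 = 4
distinct = 28 − 4 = 24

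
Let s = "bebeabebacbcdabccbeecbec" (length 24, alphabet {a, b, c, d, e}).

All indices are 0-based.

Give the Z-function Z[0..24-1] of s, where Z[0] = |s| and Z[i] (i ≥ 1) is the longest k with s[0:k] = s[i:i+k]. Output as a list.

[24, 0, 2, 0, 0, 3, 0, 1, 0, 0, 1, 0, 0, 0, 1, 0, 0, 2, 0, 0, 0, 2, 0, 0]

Z[0]=24
i=1: fresh scan; Z[1]=0
i=2: fresh scan; Z[2]=2 grow→box=[2,4)
i=3: min(r-i=1, Z[1]=0)=0; Z[3]=0
i=4: fresh scan; Z[4]=0
i=5: fresh scan; Z[5]=3 grow→box=[5,8)
i=6: min(r-i=2, Z[1]=0)=0; Z[6]=0
i=7: min(r-i=1, Z[2]=2)=1; Z[7]=1
i=8: fresh scan; Z[8]=0
i=9: fresh scan; Z[9]=0
i=10: fresh scan; Z[10]=1 grow→box=[10,11)
i=11: fresh scan; Z[11]=0
i=12: fresh scan; Z[12]=0
i=13: fresh scan; Z[13]=0
i=14: fresh scan; Z[14]=1 grow→box=[14,15)
i=15: fresh scan; Z[15]=0
i=16: fresh scan; Z[16]=0
i=17: fresh scan; Z[17]=2 grow→box=[17,19)
i=18: min(r-i=1, Z[1]=0)=0; Z[18]=0
i=19: fresh scan; Z[19]=0
i=20: fresh scan; Z[20]=0
i=21: fresh scan; Z[21]=2 grow→box=[21,23)
i=22: min(r-i=1, Z[1]=0)=0; Z[22]=0
i=23: fresh scan; Z[23]=0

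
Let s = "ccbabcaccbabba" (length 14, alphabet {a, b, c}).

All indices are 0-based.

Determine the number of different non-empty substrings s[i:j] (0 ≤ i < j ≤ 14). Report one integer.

sorted suffixes:
  #0 SA[0]=13  'a'
  #1 SA[1]=10  'abba'
  #2 SA[2]=3  'abcaccbabba'
  #3 SA[3]=6  'accbabba'
  #4 SA[4]=12  'ba'
  #5 SA[5]=9  'babba'
  #6 SA[6]=2  'babcaccbabba'
  #7 SA[7]=11  'bba'
  #8 SA[8]=4  'bcaccbabba'
  #9 SA[9]=5  'caccbabba'
  #10 SA[10]=8  'cbabba'
  #11 SA[11]=1  'cbabcaccbabba'
  #12 SA[12]=7  'ccbabba'
  #13 SA[13]=0  'ccbabcaccbabba'

SA = [13, 10, 3, 6, 12, 9, 2, 11, 4, 5, 8, 1, 7, 0]
[i] adj suffixes → lcp
  [1] 13/10 → 1 ('a')
  [2] 10/3 → 2 ('ab')
  [3] 3/6 → 1 ('a')
  [4] 6/12 → 0 ('')
  [5] 12/9 → 2 ('ba')
  [6] 9/2 → 3 ('bab')
  [7] 2/11 → 1 ('b')
  [8] 11/4 → 1 ('b')
  [9] 4/5 → 0 ('')
  [10] 5/8 → 1 ('c')
  [11] 8/1 → 4 ('cbab')
  [12] 1/7 → 1 ('c')
  [13] 7/0 → 5 ('ccbab')

n(n+1)/2 = 14·15/2 = 105
Σ LCP = 0 + 1 + 2 + 1 + 0 + 2 + 3 + 1 + 1 + 0 + 1 + 4 + 1 + 5 = 22
distinct = 105 − 22 = 83

83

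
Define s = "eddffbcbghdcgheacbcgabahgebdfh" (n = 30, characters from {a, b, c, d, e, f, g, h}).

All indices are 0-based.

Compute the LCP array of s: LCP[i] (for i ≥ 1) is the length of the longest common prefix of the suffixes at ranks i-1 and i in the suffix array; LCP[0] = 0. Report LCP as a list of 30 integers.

rank | idx | suffix
   0 |  20 | abahgebdfh
   1 |  15 | acbcgabahgebdfh
   2 |  22 | ahgebdfh
   3 |  21 | bahgebdfh
   4 |   5 | bcbghdcgheacbcgabahgebdfh
   5 |  17 | bcgabahgebdfh
   6 |  26 | bdfh
   7 |   7 | bghdcgheacbcgabahgebdfh
   8 |  16 | cbcgabahgebdfh
   9 |   6 | cbghdcgheacbcgabahgebdfh
  10 |  18 | cgabahgebdfh
  11 |  11 | cgheacbcgabahgebdfh
  12 |  10 | dcgheacbcgabahgebdfh
  13 |   1 | ddffbcbghdcgheacbcgabahgebdfh
  14 |   2 | dffbcbghdcgheacbcgabahgebdfh
  15 |  27 | dfh
  16 |  14 | eacbcgabahgebdfh
  17 |  25 | ebdfh
  18 |   0 | eddffbcbghdcgheacbcgabahgebdfh
  19 |   4 | fbcbghdcgheacbcgabahgebdfh
  20 |   3 | ffbcbghdcgheacbcgabahgebdfh
  21 |  28 | fh
  22 |  19 | gabahgebdfh
  23 |  24 | gebdfh
  24 |   8 | ghdcgheacbcgabahgebdfh
  25 |  12 | gheacbcgabahgebdfh
  26 |  29 | h
  27 |   9 | hdcgheacbcgabahgebdfh
  28 |  13 | heacbcgabahgebdfh
  29 |  23 | hgebdfh

SA = [20, 15, 22, 21, 5, 17, 26, 7, 16, 6, 18, 11, 10, 1, 2, 27, 14, 25, 0, 4, 3, 28, 19, 24, 8, 12, 29, 9, 13, 23]
i: (SA[i-1],SA[i]) lcp shared
  1: (20,15) 1 'a'
  2: (15,22) 1 'a'
  3: (22,21) 0 ''
  4: (21,5) 1 'b'
  5: (5,17) 2 'bc'
  6: (17,26) 1 'b'
  7: (26,7) 1 'b'
  8: (7,16) 0 ''
  9: (16,6) 2 'cb'
  10: (6,18) 1 'c'
  11: (18,11) 2 'cg'
  12: (11,10) 0 ''
  13: (10,1) 1 'd'
  14: (1,2) 1 'd'
  15: (2,27) 2 'df'
  16: (27,14) 0 ''
  17: (14,25) 1 'e'
  18: (25,0) 1 'e'
  19: (0,4) 0 ''
  20: (4,3) 1 'f'
  21: (3,28) 1 'f'
  22: (28,19) 0 ''
  23: (19,24) 1 'g'
  24: (24,8) 1 'g'
  25: (8,12) 2 'gh'
  26: (12,29) 0 ''
  27: (29,9) 1 'h'
  28: (9,13) 1 'h'
  29: (13,23) 1 'h'

[0, 1, 1, 0, 1, 2, 1, 1, 0, 2, 1, 2, 0, 1, 1, 2, 0, 1, 1, 0, 1, 1, 0, 1, 1, 2, 0, 1, 1, 1]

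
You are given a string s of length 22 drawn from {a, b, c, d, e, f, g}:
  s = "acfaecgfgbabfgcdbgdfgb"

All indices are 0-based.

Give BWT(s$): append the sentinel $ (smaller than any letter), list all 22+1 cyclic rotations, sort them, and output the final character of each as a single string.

rank  rotation                 last
    0  $acfaecgfgbabfgcdbgdfgb  b
    1  abfgcdbgdfgb$acfaecgfgb  b
    2  acfaecgfgbabfgcdbgdfgb$  $
    3  aecgfgbabfgcdbgdfgb$acf  f
    4  b$acfaecgfgbabfgcdbgdfg  g
    5  babfgcdbgdfgb$acfaecgfg  g
    6  bfgcdbgdfgb$acfaecgfgba  a
    7  bgdfgb$acfaecgfgbabfgcd  d
    8  cdbgdfgb$acfaecgfgbabfg  g
    9  cfaecgfgbabfgcdbgdfgb$a  a
   10  cgfgbabfgcdbgdfgb$acfae  e
   11  dbgdfgb$acfaecgfgbabfgc  c
   12  dfgb$acfaecgfgbabfgcdbg  g
   13  ecgfgbabfgcdbgdfgb$acfa  a
   14  faecgfgbabfgcdbgdfgb$ac  c
   15  fgb$acfaecgfgbabfgcdbgd  d
   16  fgbabfgcdbgdfgb$acfaecg  g
   17  fgcdbgdfgb$acfaecgfgbab  b
   18  gb$acfaecgfgbabfgcdbgdf  f
   19  gbabfgcdbgdfgb$acfaecgf  f
   20  gcdbgdfgb$acfaecgfgbabf  f
   21  gdfgb$acfaecgfgbabfgcdb  b
   22  gfgbabfgcdbgdfgb$acfaec  c

bb$fggadgaecgacdgbfffbc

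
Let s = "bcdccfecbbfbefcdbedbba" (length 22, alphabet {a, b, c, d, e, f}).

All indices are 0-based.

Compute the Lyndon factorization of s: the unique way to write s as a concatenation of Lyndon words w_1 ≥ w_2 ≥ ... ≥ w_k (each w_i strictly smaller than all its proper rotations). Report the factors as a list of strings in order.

emit factor 1: 'bcdccfec' (i=0, period=8)
emit factor 2: 'bbfbefcdbed' (i=8, period=11)
emit factor 3: 'b' (i=19, period=1)
emit factor 4: 'b' (i=20, period=1)
emit factor 5: 'a' (i=21, period=1)

["bcdccfec", "bbfbefcdbed", "b", "b", "a"]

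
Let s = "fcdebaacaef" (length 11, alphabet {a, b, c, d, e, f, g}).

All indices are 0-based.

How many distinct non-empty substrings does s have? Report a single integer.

rank | idx | suffix
   0 |   5 | aacaef
   1 |   6 | acaef
   2 |   8 | aef
   3 |   4 | baacaef
   4 |   7 | caef
   5 |   1 | cdebaacaef
   6 |   2 | debaacaef
   7 |   3 | ebaacaef
   8 |   9 | ef
   9 |  10 | f
  10 |   0 | fcdebaacaef

SA = [5, 6, 8, 4, 7, 1, 2, 3, 9, 10, 0]
[i] adj suffixes → lcp
  [1] 5/6 → 1 ('a')
  [2] 6/8 → 1 ('a')
  [3] 8/4 → 0 ('')
  [4] 4/7 → 0 ('')
  [5] 7/1 → 1 ('c')
  [6] 1/2 → 0 ('')
  [7] 2/3 → 0 ('')
  [8] 3/9 → 1 ('e')
  [9] 9/10 → 0 ('')
  [10] 10/0 → 1 ('f')

n(n+1)/2 = 11·12/2 = 66
Σ LCP = 0 + 1 + 1 + 0 + 0 + 1 + 0 + 0 + 1 + 0 + 1 = 5
distinct = 66 − 5 = 61

61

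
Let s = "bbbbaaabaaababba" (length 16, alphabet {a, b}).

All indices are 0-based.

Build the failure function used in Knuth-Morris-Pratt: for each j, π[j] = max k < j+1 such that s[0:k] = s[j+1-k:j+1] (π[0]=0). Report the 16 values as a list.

π[0] = 0
j=1 s[j]='b': π[1]=1 (border 'b')
j=2 s[j]='b': π[2]=2 (border 'bb')
j=3 s[j]='b': π[3]=3 (border 'bbb')
j=4 s[j]='a': k: 3→2→1→0; π[4]=0 (border '')
j=5 s[j]='a': π[5]=0 (border '')
j=6 s[j]='a': π[6]=0 (border '')
j=7 s[j]='b': π[7]=1 (border 'b')
j=8 s[j]='a': k: 1→0; π[8]=0 (border '')
j=9 s[j]='a': π[9]=0 (border '')
j=10 s[j]='a': π[10]=0 (border '')
j=11 s[j]='b': π[11]=1 (border 'b')
j=12 s[j]='a': k: 1→0; π[12]=0 (border '')
j=13 s[j]='b': π[13]=1 (border 'b')
j=14 s[j]='b': π[14]=2 (border 'bb')
j=15 s[j]='a': k: 2→1→0; π[15]=0 (border '')

[0, 1, 2, 3, 0, 0, 0, 1, 0, 0, 0, 1, 0, 1, 2, 0]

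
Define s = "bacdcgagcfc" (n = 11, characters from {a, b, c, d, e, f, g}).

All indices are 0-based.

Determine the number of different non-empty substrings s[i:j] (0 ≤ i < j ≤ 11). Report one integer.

61

sorted suffixes:
  #0 SA[0]=1  'acdcgagcfc'
  #1 SA[1]=6  'agcfc'
  #2 SA[2]=0  'bacdcgagcfc'
  #3 SA[3]=10  'c'
  #4 SA[4]=2  'cdcgagcfc'
  #5 SA[5]=8  'cfc'
  #6 SA[6]=4  'cgagcfc'
  #7 SA[7]=3  'dcgagcfc'
  #8 SA[8]=9  'fc'
  #9 SA[9]=5  'gagcfc'
  #10 SA[10]=7  'gcfc'

SA = [1, 6, 0, 10, 2, 8, 4, 3, 9, 5, 7]
rank  pair      lcp
   1  s[1:],s[6:]  1  'a'
   2  s[6:],s[0:]  0  ''
   3  s[0:],s[10:]  0  ''
   4  s[10:],s[2:]  1  'c'
   5  s[2:],s[8:]  1  'c'
   6  s[8:],s[4:]  1  'c'
   7  s[4:],s[3:]  0  ''
   8  s[3:],s[9:]  0  ''
   9  s[9:],s[5:]  0  ''
  10  s[5:],s[7:]  1  'g'

n(n+1)/2 = 11·12/2 = 66
Σ LCP = 0 + 1 + 0 + 0 + 1 + 1 + 1 + 0 + 0 + 0 + 1 = 5
distinct = 66 − 5 = 61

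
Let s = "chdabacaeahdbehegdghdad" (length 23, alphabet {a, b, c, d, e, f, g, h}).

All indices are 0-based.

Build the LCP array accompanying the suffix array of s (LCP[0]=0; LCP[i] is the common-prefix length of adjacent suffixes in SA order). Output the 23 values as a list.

[0, 1, 1, 1, 1, 0, 1, 0, 1, 0, 1, 2, 1, 1, 0, 1, 1, 0, 1, 0, 3, 2, 1]

sorted suffixes:
  #0 SA[0]=3  'abacaeahdbehegdghdad'
  #1 SA[1]=5  'acaeahdbehegdghdad'
  #2 SA[2]=21  'ad'
  #3 SA[3]=7  'aeahdbehegdghdad'
  #4 SA[4]=9  'ahdbehegdghdad'
  #5 SA[5]=4  'bacaeahdbehegdghdad'
  #6 SA[6]=12  'behegdghdad'
  #7 SA[7]=6  'caeahdbehegdghdad'
  #8 SA[8]=0  'chdabacaeahdbehegdghdad'
  #9 SA[9]=22  'd'
  #10 SA[10]=2  'dabacaeahdbehegdghdad'
  #11 SA[11]=20  'dad'
  #12 SA[12]=11  'dbehegdghdad'
  #13 SA[13]=17  'dghdad'
  #14 SA[14]=8  'eahdbehegdghdad'
  #15 SA[15]=15  'egdghdad'
  #16 SA[16]=13  'ehegdghdad'
  #17 SA[17]=16  'gdghdad'
  #18 SA[18]=18  'ghdad'
  #19 SA[19]=1  'hdabacaeahdbehegdghdad'
  #20 SA[20]=19  'hdad'
  #21 SA[21]=10  'hdbehegdghdad'
  #22 SA[22]=14  'hegdghdad'

SA = [3, 5, 21, 7, 9, 4, 12, 6, 0, 22, 2, 20, 11, 17, 8, 15, 13, 16, 18, 1, 19, 10, 14]
rank  pair      lcp
   1  s[3:],s[5:]  1  'a'
   2  s[5:],s[21:]  1  'a'
   3  s[21:],s[7:]  1  'a'
   4  s[7:],s[9:]  1  'a'
   5  s[9:],s[4:]  0  ''
   6  s[4:],s[12:]  1  'b'
   7  s[12:],s[6:]  0  ''
   8  s[6:],s[0:]  1  'c'
   9  s[0:],s[22:]  0  ''
  10  s[22:],s[2:]  1  'd'
  11  s[2:],s[20:]  2  'da'
  12  s[20:],s[11:]  1  'd'
  13  s[11:],s[17:]  1  'd'
  14  s[17:],s[8:]  0  ''
  15  s[8:],s[15:]  1  'e'
  16  s[15:],s[13:]  1  'e'
  17  s[13:],s[16:]  0  ''
  18  s[16:],s[18:]  1  'g'
  19  s[18:],s[1:]  0  ''
  20  s[1:],s[19:]  3  'hda'
  21  s[19:],s[10:]  2  'hd'
  22  s[10:],s[14:]  1  'h'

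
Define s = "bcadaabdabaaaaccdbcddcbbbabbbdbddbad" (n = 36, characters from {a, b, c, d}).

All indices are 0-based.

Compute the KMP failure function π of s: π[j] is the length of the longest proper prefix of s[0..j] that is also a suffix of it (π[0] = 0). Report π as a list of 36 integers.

π[0] = 0
j=1 s[j]='c': π[1]=0 (border '')
j=2 s[j]='a': π[2]=0 (border '')
j=3 s[j]='d': π[3]=0 (border '')
j=4 s[j]='a': π[4]=0 (border '')
j=5 s[j]='a': π[5]=0 (border '')
j=6 s[j]='b': π[6]=1 (border 'b')
j=7 s[j]='d': k: 1→0; π[7]=0 (border '')
j=8 s[j]='a': π[8]=0 (border '')
j=9 s[j]='b': π[9]=1 (border 'b')
j=10 s[j]='a': k: 1→0; π[10]=0 (border '')
j=11 s[j]='a': π[11]=0 (border '')
j=12 s[j]='a': π[12]=0 (border '')
j=13 s[j]='a': π[13]=0 (border '')
j=14 s[j]='c': π[14]=0 (border '')
j=15 s[j]='c': π[15]=0 (border '')
j=16 s[j]='d': π[16]=0 (border '')
j=17 s[j]='b': π[17]=1 (border 'b')
j=18 s[j]='c': π[18]=2 (border 'bc')
j=19 s[j]='d': k: 2→0; π[19]=0 (border '')
j=20 s[j]='d': π[20]=0 (border '')
j=21 s[j]='c': π[21]=0 (border '')
j=22 s[j]='b': π[22]=1 (border 'b')
j=23 s[j]='b': k: 1→0; π[23]=1 (border 'b')
j=24 s[j]='b': k: 1→0; π[24]=1 (border 'b')
j=25 s[j]='a': k: 1→0; π[25]=0 (border '')
j=26 s[j]='b': π[26]=1 (border 'b')
j=27 s[j]='b': k: 1→0; π[27]=1 (border 'b')
j=28 s[j]='b': k: 1→0; π[28]=1 (border 'b')
j=29 s[j]='d': k: 1→0; π[29]=0 (border '')
j=30 s[j]='b': π[30]=1 (border 'b')
j=31 s[j]='d': k: 1→0; π[31]=0 (border '')
j=32 s[j]='d': π[32]=0 (border '')
j=33 s[j]='b': π[33]=1 (border 'b')
j=34 s[j]='a': k: 1→0; π[34]=0 (border '')
j=35 s[j]='d': π[35]=0 (border '')

[0, 0, 0, 0, 0, 0, 1, 0, 0, 1, 0, 0, 0, 0, 0, 0, 0, 1, 2, 0, 0, 0, 1, 1, 1, 0, 1, 1, 1, 0, 1, 0, 0, 1, 0, 0]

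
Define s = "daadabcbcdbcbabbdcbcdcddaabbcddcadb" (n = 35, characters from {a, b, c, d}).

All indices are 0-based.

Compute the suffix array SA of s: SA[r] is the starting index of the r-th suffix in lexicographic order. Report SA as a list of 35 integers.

[24, 1, 25, 13, 4, 2, 32, 34, 12, 26, 14, 10, 5, 7, 18, 27, 15, 31, 11, 6, 17, 8, 19, 21, 28, 23, 0, 3, 33, 9, 30, 16, 20, 22, 29]

rank | idx | suffix
   0 |  24 | aabbcddcadb
   1 |   1 | aadabcbcdbcbabbdcbcdcddaabbcddcadb
   2 |  25 | abbcddcadb
   3 |  13 | abbdcbcdcddaabbcddcadb
   4 |   4 | abcbcdbcbabbdcbcdcddaabbcddcadb
   5 |   2 | adabcbcdbcbabbdcbcdcddaabbcddcadb
   6 |  32 | adb
   7 |  34 | b
   8 |  12 | babbdcbcdcddaabbcddcadb
   9 |  26 | bbcddcadb
  10 |  14 | bbdcbcdcddaabbcddcadb
  11 |  10 | bcbabbdcbcdcddaabbcddcadb
  12 |   5 | bcbcdbcbabbdcbcdcddaabbcddcadb
  13 |   7 | bcdbcbabbdcbcdcddaabbcddcadb
  14 |  18 | bcdcddaabbcddcadb
  15 |  27 | bcddcadb
  16 |  15 | bdcbcdcddaabbcddcadb
  17 |  31 | cadb
  18 |  11 | cbabbdcbcdcddaabbcddcadb
  19 |   6 | cbcdbcbabbdcbcdcddaabbcddcadb
  20 |  17 | cbcdcddaabbcddcadb
  21 |   8 | cdbcbabbdcbcdcddaabbcddcadb
  22 |  19 | cdcddaabbcddcadb
  23 |  21 | cddaabbcddcadb
  24 |  28 | cddcadb
  25 |  23 | daabbcddcadb
  26 |   0 | daadabcbcdbcbabbdcbcdcddaabbcddcadb
  27 |   3 | dabcbcdbcbabbdcbcdcddaabbcddcadb
  28 |  33 | db
  29 |   9 | dbcbabbdcbcdcddaabbcddcadb
  30 |  30 | dcadb
  31 |  16 | dcbcdcddaabbcddcadb
  32 |  20 | dcddaabbcddcadb
  33 |  22 | ddaabbcddcadb
  34 |  29 | ddcadb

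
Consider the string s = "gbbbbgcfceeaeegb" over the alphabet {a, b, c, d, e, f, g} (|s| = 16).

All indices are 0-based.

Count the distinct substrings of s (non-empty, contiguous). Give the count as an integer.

sorted suffixes:
  #0 SA[0]=11  'aeegb'
  #1 SA[1]=15  'b'
  #2 SA[2]=1  'bbbbgcfceeaeegb'
  #3 SA[3]=2  'bbbgcfceeaeegb'
  #4 SA[4]=3  'bbgcfceeaeegb'
  #5 SA[5]=4  'bgcfceeaeegb'
  #6 SA[6]=8  'ceeaeegb'
  #7 SA[7]=6  'cfceeaeegb'
  #8 SA[8]=10  'eaeegb'
  #9 SA[9]=9  'eeaeegb'
  #10 SA[10]=12  'eegb'
  #11 SA[11]=13  'egb'
  #12 SA[12]=7  'fceeaeegb'
  #13 SA[13]=14  'gb'
  #14 SA[14]=0  'gbbbbgcfceeaeegb'
  #15 SA[15]=5  'gcfceeaeegb'

SA = [11, 15, 1, 2, 3, 4, 8, 6, 10, 9, 12, 13, 7, 14, 0, 5]
i: (SA[i-1],SA[i]) lcp shared
  1: (11,15) 0 ''
  2: (15,1) 1 'b'
  3: (1,2) 3 'bbb'
  4: (2,3) 2 'bb'
  5: (3,4) 1 'b'
  6: (4,8) 0 ''
  7: (8,6) 1 'c'
  8: (6,10) 0 ''
  9: (10,9) 1 'e'
  10: (9,12) 2 'ee'
  11: (12,13) 1 'e'
  12: (13,7) 0 ''
  13: (7,14) 0 ''
  14: (14,0) 2 'gb'
  15: (0,5) 1 'g'

n(n+1)/2 = 16·17/2 = 136
Σ LCP = 0 + 0 + 1 + 3 + 2 + 1 + 0 + 1 + 0 + 1 + 2 + 1 + 0 + 0 + 2 + 1 = 15
distinct = 136 − 15 = 121

121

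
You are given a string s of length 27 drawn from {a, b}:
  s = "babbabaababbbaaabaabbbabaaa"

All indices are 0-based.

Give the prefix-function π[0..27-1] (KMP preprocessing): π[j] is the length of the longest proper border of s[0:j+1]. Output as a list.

[0, 0, 1, 1, 2, 3, 2, 0, 1, 2, 3, 4, 1, 2, 0, 0, 1, 2, 0, 1, 1, 1, 2, 3, 2, 0, 0]

π[0] = 0
j=1 s[j]='a': π[1]=0 (border '')
j=2 s[j]='b': π[2]=1 (border 'b')
j=3 s[j]='b': k: 1→0; π[3]=1 (border 'b')
j=4 s[j]='a': π[4]=2 (border 'ba')
j=5 s[j]='b': π[5]=3 (border 'bab')
j=6 s[j]='a': k: 3→1; π[6]=2 (border 'ba')
j=7 s[j]='a': k: 2→0; π[7]=0 (border '')
j=8 s[j]='b': π[8]=1 (border 'b')
j=9 s[j]='a': π[9]=2 (border 'ba')
j=10 s[j]='b': π[10]=3 (border 'bab')
j=11 s[j]='b': π[11]=4 (border 'babb')
j=12 s[j]='b': k: 4→1→0; π[12]=1 (border 'b')
j=13 s[j]='a': π[13]=2 (border 'ba')
j=14 s[j]='a': k: 2→0; π[14]=0 (border '')
j=15 s[j]='a': π[15]=0 (border '')
j=16 s[j]='b': π[16]=1 (border 'b')
j=17 s[j]='a': π[17]=2 (border 'ba')
j=18 s[j]='a': k: 2→0; π[18]=0 (border '')
j=19 s[j]='b': π[19]=1 (border 'b')
j=20 s[j]='b': k: 1→0; π[20]=1 (border 'b')
j=21 s[j]='b': k: 1→0; π[21]=1 (border 'b')
j=22 s[j]='a': π[22]=2 (border 'ba')
j=23 s[j]='b': π[23]=3 (border 'bab')
j=24 s[j]='a': k: 3→1; π[24]=2 (border 'ba')
j=25 s[j]='a': k: 2→0; π[25]=0 (border '')
j=26 s[j]='a': π[26]=0 (border '')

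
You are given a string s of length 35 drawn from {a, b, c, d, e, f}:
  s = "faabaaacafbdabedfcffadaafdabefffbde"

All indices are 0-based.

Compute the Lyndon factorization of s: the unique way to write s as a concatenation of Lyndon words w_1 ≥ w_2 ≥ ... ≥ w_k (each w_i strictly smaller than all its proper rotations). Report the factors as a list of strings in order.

["f", "aab", "aaacafbdabedfcffadaafdabefffbde"]

emit factor 1: 'f' (i=0, period=1)
emit factor 2: 'aab' (i=1, period=3)
emit factor 3: 'aaacafbdabedfcffadaafdabefffbde' (i=4, period=31)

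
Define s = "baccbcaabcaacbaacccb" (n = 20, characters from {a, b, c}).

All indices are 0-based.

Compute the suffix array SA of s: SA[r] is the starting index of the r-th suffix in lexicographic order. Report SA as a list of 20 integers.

[6, 10, 14, 7, 11, 1, 15, 19, 13, 0, 4, 8, 5, 9, 18, 12, 3, 17, 2, 16]

sorted suffixes:
  #0 SA[0]=6  'aabcaacbaacccb'
  #1 SA[1]=10  'aacbaacccb'
  #2 SA[2]=14  'aacccb'
  #3 SA[3]=7  'abcaacbaacccb'
  #4 SA[4]=11  'acbaacccb'
  #5 SA[5]=1  'accbcaabcaacbaacccb'
  #6 SA[6]=15  'acccb'
  #7 SA[7]=19  'b'
  #8 SA[8]=13  'baacccb'
  #9 SA[9]=0  'baccbcaabcaacbaacccb'
  #10 SA[10]=4  'bcaabcaacbaacccb'
  #11 SA[11]=8  'bcaacbaacccb'
  #12 SA[12]=5  'caabcaacbaacccb'
  #13 SA[13]=9  'caacbaacccb'
  #14 SA[14]=18  'cb'
  #15 SA[15]=12  'cbaacccb'
  #16 SA[16]=3  'cbcaabcaacbaacccb'
  #17 SA[17]=17  'ccb'
  #18 SA[18]=2  'ccbcaabcaacbaacccb'
  #19 SA[19]=16  'cccb'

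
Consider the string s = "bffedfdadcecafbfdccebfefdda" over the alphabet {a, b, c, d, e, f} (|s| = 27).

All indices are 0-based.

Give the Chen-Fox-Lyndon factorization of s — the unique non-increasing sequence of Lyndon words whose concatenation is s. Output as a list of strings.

["bffedfd", "adcecafbfdccebfefdd", "a"]

emit factor 1: 'bffedfd' (i=0, period=7)
emit factor 2: 'adcecafbfdccebfefdd' (i=7, period=19)
emit factor 3: 'a' (i=26, period=1)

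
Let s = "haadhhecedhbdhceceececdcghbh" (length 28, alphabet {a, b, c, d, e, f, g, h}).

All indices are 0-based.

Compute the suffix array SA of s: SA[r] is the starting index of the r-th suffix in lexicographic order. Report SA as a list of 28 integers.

rank→(start, suffix):
  0 → (1, 'aadhhecedhbdhceceececdcghbh')
  1 → (2, 'adhhecedhbdhceceececdcghbh')
  2 → (11, 'bdhceceececdcghbh')
  3 → (26, 'bh')
  4 → (21, 'cdcghbh')
  5 → (19, 'cecdcghbh')
  6 → (14, 'ceceececdcghbh')
  7 → (7, 'cedhbdhceceececdcghbh')
  8 → (16, 'ceececdcghbh')
  9 → (23, 'cghbh')
  10 → (22, 'dcghbh')
  11 → (9, 'dhbdhceceececdcghbh')
  12 → (12, 'dhceceececdcghbh')
  13 → (3, 'dhhecedhbdhceceececdcghbh')
  14 → (20, 'ecdcghbh')
  15 → (18, 'ececdcghbh')
  16 → (6, 'ecedhbdhceceececdcghbh')
  17 → (15, 'eceececdcghbh')
  18 → (8, 'edhbdhceceececdcghbh')
  19 → (17, 'eececdcghbh')
  20 → (24, 'ghbh')
  21 → (27, 'h')
  22 → (0, 'haadhhecedhbdhceceececdcghbh')
  23 → (10, 'hbdhceceececdcghbh')
  24 → (25, 'hbh')
  25 → (13, 'hceceececdcghbh')
  26 → (5, 'hecedhbdhceceececdcghbh')
  27 → (4, 'hhecedhbdhceceececdcghbh')

[1, 2, 11, 26, 21, 19, 14, 7, 16, 23, 22, 9, 12, 3, 20, 18, 6, 15, 8, 17, 24, 27, 0, 10, 25, 13, 5, 4]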